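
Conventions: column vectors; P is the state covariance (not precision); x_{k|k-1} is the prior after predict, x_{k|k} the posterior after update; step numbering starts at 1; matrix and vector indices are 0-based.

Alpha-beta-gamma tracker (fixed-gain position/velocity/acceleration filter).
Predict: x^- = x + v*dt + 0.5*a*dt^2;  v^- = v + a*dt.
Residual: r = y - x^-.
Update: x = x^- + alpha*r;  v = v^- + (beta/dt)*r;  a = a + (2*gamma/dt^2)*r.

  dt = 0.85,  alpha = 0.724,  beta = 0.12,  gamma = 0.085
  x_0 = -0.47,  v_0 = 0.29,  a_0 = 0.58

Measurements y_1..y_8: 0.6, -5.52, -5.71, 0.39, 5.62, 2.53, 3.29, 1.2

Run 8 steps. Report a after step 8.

a_post = -0.1569

step 1: x_pred=-0.0140  r=0.6140  x^+=0.4305  v^+=0.8697  a^+=0.7245
step 2: x_pred=1.4315  r=-6.9515  x^+=-3.6014  v^+=0.5041  a^+=-0.9112
step 3: x_pred=-3.5021  r=-2.2079  x^+=-5.1006  v^+=-0.5821  a^+=-1.4307
step 4: x_pred=-6.1123  r=6.5023  x^+=-1.4046  v^+=-0.8802  a^+=0.0993
step 5: x_pred=-2.1170  r=7.7370  x^+=3.4846  v^+=0.2964  a^+=1.9197
step 6: x_pred=4.4300  r=-1.9000  x^+=3.0544  v^+=1.6599  a^+=1.4726
step 7: x_pred=4.9973  r=-1.7073  x^+=3.7612  v^+=2.6706  a^+=1.0709
step 8: x_pred=6.4181  r=-5.2181  x^+=2.6402  v^+=2.8442  a^+=-0.1569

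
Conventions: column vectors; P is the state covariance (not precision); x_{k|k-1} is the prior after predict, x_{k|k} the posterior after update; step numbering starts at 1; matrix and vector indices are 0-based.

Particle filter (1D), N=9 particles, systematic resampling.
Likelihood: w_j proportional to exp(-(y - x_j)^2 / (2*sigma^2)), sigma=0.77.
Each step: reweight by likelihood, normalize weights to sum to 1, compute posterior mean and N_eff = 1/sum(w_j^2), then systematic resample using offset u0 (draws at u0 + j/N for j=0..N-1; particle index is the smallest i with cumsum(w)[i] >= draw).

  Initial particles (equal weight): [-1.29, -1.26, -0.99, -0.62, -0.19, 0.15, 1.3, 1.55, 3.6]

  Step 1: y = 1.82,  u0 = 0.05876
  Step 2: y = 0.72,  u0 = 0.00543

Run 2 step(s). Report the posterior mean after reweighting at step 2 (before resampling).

step 1: w=[0.0001, 0.0002, 0.0007, 0.0034, 0.0171, 0.0490, 0.4098, 0.4841, 0.0356]  mean=1.4122  Neff=2.4611  idx=[5, 6, 6, 6, 7, 7, 7, 7, 7]
step 2: w=[0.1307, 0.1295, 0.1295, 0.1295, 0.0962, 0.0962, 0.0962, 0.0962, 0.0962]  mean=1.2699  Neff=8.8011  idx=[0, 0, 1, 2, 3, 4, 5, 6, 7]

post_mean = 1.2699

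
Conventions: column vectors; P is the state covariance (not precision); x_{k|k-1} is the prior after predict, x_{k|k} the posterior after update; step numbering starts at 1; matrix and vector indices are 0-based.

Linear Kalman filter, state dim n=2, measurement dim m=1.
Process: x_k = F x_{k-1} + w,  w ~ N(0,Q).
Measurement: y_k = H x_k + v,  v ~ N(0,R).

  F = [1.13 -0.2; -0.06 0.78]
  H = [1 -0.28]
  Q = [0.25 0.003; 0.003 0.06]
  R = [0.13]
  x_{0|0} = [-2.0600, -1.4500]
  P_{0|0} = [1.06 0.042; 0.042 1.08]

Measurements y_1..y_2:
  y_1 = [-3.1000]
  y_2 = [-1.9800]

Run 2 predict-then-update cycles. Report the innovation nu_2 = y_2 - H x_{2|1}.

step 1: x^-=[-2.0378, -1.0074]  P^-=[1.6277 -0.1998; -0.1998 0.7170]  S=[1.9258]  K=[0.8743; -0.2080]  nu=[-1.3443]  x^+=[-3.2130, -0.7278]  P^+=[0.1558 0.1504; 0.1504 0.6336]
step 2: x^-=[-3.4852, -0.3749]  P^-=[0.4063 0.0279; 0.0279 0.4320]  S=[0.5545]  K=[0.7186; -0.1678]  nu=[1.4002]  x^+=[-2.4790, -0.6098]  P^+=[0.1200 0.0948; 0.0948 0.4164]

innov = [1.4002]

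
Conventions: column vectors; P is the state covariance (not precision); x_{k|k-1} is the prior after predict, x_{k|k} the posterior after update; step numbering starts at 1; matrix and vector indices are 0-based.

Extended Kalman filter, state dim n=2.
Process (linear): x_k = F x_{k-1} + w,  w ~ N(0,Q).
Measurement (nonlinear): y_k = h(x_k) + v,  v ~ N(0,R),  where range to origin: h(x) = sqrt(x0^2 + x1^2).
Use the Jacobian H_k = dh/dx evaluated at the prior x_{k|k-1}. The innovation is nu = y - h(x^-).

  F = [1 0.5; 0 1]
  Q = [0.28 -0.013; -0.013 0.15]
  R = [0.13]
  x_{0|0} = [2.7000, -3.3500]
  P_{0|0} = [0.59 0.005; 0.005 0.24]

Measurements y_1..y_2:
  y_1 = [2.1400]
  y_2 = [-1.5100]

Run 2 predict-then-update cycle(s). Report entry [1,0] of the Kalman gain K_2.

K[1,0] = -0.5705

step 1: x^-=[1.0250, -3.3500]  P^-=[0.9350 0.1120; 0.1120 0.3900]  H_jac=[0.2926 -0.9562]  S=[0.5040]  K=[0.3303; -0.6750]  nu=[-1.3633]  x^+=[0.5747, -2.4298]  P^+=[0.8800 0.2244; 0.2244 0.1604]
step 2: x^-=[-0.6402, -2.4298]  P^-=[1.4245 0.2916; 0.2916 0.3104]  H_jac=[-0.2548 -0.9670]  S=[0.6564]  K=[-0.9824; -0.5705]  nu=[-4.0228]  x^+=[3.3119, -0.1350]  P^+=[0.7909 -0.0763; -0.0763 0.0968]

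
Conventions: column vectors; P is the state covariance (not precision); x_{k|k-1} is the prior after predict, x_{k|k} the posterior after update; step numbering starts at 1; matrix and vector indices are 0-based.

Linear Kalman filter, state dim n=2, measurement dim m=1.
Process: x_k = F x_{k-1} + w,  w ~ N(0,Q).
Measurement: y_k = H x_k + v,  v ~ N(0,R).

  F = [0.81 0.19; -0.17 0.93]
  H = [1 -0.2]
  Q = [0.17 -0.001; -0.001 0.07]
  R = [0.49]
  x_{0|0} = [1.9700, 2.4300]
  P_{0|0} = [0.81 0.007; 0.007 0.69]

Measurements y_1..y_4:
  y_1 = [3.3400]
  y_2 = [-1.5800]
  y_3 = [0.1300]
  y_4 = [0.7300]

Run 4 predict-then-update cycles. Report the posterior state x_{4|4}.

step 1: x^-=[2.0574, 1.9250]  P^-=[0.7285 0.0144; 0.0144 0.6880]  S=[1.2403]  K=[0.5851; -0.0993]  nu=[1.6676]  x^+=[3.0330, 1.7594]  P^+=[0.3040 0.0865; 0.0865 0.6757]
step 2: x^-=[2.7911, 1.1206]  P^-=[0.4205 0.1389; 0.1389 0.6359]  S=[0.8803]  K=[0.4461; 0.0133]  nu=[-4.1469]  x^+=[0.9413, 1.0654]  P^+=[0.2453 0.1337; 0.1337 0.6357]
step 3: x^-=[0.9649, 0.8308]  P^-=[0.3950 0.1739; 0.1739 0.5847]  S=[0.8388]  K=[0.4295; 0.0680]  nu=[-0.6687]  x^+=[0.6777, 0.7853]  P^+=[0.2403 0.1495; 0.1495 0.5808]
step 4: x^-=[0.6981, 0.6152]  P^-=[0.3946 0.1763; 0.1763 0.5320]  S=[0.8354]  K=[0.4302; 0.0837]  nu=[0.1549]  x^+=[0.7648, 0.6281]  P^+=[0.2400 0.1462; 0.1462 0.5262]

x_post = [0.7648, 0.6281]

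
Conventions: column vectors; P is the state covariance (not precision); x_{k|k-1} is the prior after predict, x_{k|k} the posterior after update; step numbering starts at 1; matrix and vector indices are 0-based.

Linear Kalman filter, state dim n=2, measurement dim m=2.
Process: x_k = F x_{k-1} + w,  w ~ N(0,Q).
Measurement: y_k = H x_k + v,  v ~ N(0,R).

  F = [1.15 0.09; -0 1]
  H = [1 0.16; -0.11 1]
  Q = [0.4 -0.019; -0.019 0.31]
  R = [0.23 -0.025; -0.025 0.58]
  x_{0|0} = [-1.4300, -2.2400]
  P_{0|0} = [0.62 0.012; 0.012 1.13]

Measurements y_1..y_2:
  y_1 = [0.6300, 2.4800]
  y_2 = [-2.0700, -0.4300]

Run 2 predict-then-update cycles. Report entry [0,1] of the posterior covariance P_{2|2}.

P_post[0,1] = -0.0412

step 1: x^-=[-1.8461, -2.2400]  P^-=[1.2316 0.0965; 0.0965 1.4400]  S=[1.5293 0.1647; 0.1647 2.0137]  K=[0.8248 -0.0868; 0.1385 0.6985]  nu=[2.8345, 4.5169]  x^+=[0.0995, 1.3077]  P^+=[0.1997 -0.0490; -0.0490 0.3963]
step 2: x^-=[0.2321, 1.3077]  P^-=[0.6572 -0.0397; -0.0397 0.7063]  S=[0.8926 -0.0233; -0.0233 1.3030]  K=[0.7273 -0.0730; 0.0964 0.5471]  nu=[-2.5114, -1.7122]  x^+=[-1.4694, 0.1288]  P^+=[0.1757 -0.0412; -0.0412 0.3104]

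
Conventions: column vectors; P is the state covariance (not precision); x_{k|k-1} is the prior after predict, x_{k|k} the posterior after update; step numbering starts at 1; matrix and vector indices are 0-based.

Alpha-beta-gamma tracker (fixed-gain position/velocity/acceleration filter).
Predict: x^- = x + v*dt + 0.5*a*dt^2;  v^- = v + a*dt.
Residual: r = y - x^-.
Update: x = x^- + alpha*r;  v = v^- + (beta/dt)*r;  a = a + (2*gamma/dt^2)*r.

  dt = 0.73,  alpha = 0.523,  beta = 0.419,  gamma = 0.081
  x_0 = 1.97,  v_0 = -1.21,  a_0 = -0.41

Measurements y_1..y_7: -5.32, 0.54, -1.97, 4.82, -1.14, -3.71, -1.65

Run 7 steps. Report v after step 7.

step 1: x_pred=0.9775  r=-6.2975  x^+=-2.3161  v^+=-5.1239  a^+=-2.3244
step 2: x_pred=-6.6759  r=7.2159  x^+=-2.9020  v^+=-2.6790  a^+=-0.1308
step 3: x_pred=-4.8925  r=2.9225  x^+=-3.3640  v^+=-1.0970  a^+=0.7576
step 4: x_pred=-3.9630  r=8.7830  x^+=0.6305  v^+=4.4972  a^+=3.4276
step 5: x_pred=4.8268  r=-5.9668  x^+=1.7062  v^+=3.5746  a^+=1.6137
step 6: x_pred=4.7456  r=-8.4556  x^+=0.3233  v^+=-0.1006  a^+=-0.9567
step 7: x_pred=-0.0051  r=-1.6449  x^+=-0.8654  v^+=-1.7432  a^+=-1.4568

v_post = -1.7432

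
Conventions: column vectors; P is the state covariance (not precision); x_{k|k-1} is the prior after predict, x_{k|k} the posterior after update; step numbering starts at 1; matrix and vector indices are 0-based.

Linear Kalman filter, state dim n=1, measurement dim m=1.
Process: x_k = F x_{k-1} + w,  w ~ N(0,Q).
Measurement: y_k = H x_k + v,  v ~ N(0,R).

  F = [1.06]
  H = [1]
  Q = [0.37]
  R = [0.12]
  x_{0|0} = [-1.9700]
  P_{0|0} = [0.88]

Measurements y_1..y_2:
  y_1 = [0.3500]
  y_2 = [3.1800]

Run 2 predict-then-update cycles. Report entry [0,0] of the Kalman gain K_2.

step 1: x^-=[-2.0882]  P^-=[1.3588]  S=[1.4788]  K=[0.9189]  nu=[2.4382]  x^+=[0.1521]  P^+=[0.1103]
step 2: x^-=[0.1613]  P^-=[0.4939]  S=[0.6139]  K=[0.8045]  nu=[3.0187]  x^+=[2.5899]  P^+=[0.0965]

K[0,0] = 0.8045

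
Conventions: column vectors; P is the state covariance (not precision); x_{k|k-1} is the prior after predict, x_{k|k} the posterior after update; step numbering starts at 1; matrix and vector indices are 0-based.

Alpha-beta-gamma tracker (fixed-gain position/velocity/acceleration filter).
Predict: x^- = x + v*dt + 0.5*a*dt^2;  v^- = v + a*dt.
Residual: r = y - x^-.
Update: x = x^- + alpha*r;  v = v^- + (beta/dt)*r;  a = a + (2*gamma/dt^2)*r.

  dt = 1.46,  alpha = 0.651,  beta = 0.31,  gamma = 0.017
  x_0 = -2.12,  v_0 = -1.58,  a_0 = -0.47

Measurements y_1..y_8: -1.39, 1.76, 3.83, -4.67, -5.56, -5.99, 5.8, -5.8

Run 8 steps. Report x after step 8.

x_post = -3.1983

step 1: x_pred=-4.9277  r=3.5377  x^+=-2.6247  v^+=-1.5150  a^+=-0.4136
step 2: x_pred=-5.2774  r=7.0374  x^+=-0.6961  v^+=-0.6246  a^+=-0.3013
step 3: x_pred=-1.9291  r=5.7591  x^+=1.8201  v^+=0.1583  a^+=-0.2095
step 4: x_pred=1.8279  r=-6.4979  x^+=-2.4022  v^+=-1.5272  a^+=-0.3131
step 5: x_pred=-4.9657  r=-0.5943  x^+=-5.3526  v^+=-2.1105  a^+=-0.3226
step 6: x_pred=-8.7778  r=2.7878  x^+=-6.9629  v^+=-1.9896  a^+=-0.2781
step 7: x_pred=-10.1642  r=15.9642  x^+=0.2285  v^+=0.9940  a^+=-0.0235
step 8: x_pred=1.6547  r=-7.4547  x^+=-3.1983  v^+=-0.6231  a^+=-0.1424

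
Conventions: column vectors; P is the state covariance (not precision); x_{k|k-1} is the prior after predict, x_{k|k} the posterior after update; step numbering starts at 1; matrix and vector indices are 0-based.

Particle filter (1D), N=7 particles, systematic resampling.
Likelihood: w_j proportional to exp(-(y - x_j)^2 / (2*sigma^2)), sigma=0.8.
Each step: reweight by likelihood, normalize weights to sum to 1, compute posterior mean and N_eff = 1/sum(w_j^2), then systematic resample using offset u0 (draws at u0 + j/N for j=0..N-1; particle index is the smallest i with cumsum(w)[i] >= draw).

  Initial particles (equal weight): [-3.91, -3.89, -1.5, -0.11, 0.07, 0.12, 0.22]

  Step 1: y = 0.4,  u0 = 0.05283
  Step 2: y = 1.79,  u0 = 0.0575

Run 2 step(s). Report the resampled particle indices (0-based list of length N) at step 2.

resampled_idx = [0, 2, 3, 4, 5, 5, 6]

step 1: w=[0.0000, 0.0000, 0.0161, 0.2200, 0.2476, 0.2535, 0.2628]  mean=0.0573  Neff=4.1100  idx=[3, 3, 4, 4, 5, 6, 6]
step 2: w=[0.0825, 0.0825, 0.1373, 0.1373, 0.1567, 0.2019, 0.2019]  mean=0.1087  Neff=6.3550  idx=[0, 2, 3, 4, 5, 5, 6]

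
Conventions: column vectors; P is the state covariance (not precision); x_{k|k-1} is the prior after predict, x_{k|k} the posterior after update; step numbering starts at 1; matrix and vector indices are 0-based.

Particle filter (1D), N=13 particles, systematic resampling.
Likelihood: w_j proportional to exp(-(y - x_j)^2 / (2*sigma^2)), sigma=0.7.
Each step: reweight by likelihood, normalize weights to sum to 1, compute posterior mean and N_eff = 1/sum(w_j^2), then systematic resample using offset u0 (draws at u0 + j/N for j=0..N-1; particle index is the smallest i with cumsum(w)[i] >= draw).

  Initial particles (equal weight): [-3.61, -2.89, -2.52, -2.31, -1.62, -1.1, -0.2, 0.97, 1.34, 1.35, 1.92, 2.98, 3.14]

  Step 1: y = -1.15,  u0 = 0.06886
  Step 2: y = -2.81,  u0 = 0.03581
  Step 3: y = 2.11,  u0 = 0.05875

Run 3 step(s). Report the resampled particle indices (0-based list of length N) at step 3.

step 1: w=[0.0008, 0.0171, 0.0555, 0.0954, 0.3005, 0.3756, 0.1499, 0.0038, 0.0007, 0.0006, 0.0000, 0.0000, 0.0000]  mean=-1.3370  Neff=3.7545  idx=[2, 3, 4, 4, 4, 4, 5, 5, 5, 5, 5, 6, 6]
step 2: w=[0.3175, 0.2681, 0.0816, 0.0816, 0.0816, 0.0816, 0.0175, 0.0175, 0.0175, 0.0175, 0.0175, 0.0003, 0.0003]  mean=-2.0443  Neff=4.9798  idx=[0, 0, 0, 0, 1, 1, 1, 1, 2, 3, 4, 5, 8]
step 3: w=[0.0000, 0.0000, 0.0000, 0.0000, 0.0001, 0.0001, 0.0001, 0.0001, 0.0229, 0.0229, 0.0229, 0.0229, 0.9083]  mean=-1.1480  Neff=1.2092  idx=[10, 12, 12, 12, 12, 12, 12, 12, 12, 12, 12, 12, 12]

resampled_idx = [10, 12, 12, 12, 12, 12, 12, 12, 12, 12, 12, 12, 12]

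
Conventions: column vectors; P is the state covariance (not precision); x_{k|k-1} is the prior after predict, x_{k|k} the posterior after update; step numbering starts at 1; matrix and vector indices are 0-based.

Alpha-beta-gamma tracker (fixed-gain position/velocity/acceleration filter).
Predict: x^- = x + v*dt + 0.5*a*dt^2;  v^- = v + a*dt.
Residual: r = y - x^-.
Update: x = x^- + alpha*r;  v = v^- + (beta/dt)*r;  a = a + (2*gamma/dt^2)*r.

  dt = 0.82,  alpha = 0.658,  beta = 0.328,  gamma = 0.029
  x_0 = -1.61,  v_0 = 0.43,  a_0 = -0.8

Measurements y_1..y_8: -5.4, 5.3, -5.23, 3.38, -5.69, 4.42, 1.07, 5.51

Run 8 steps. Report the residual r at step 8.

step 1: x_pred=-1.5264  r=-3.8736  x^+=-4.0752  v^+=-1.7755  a^+=-1.1341
step 2: x_pred=-5.9124  r=11.2124  x^+=1.4654  v^+=1.7795  a^+=-0.1670
step 3: x_pred=2.8684  r=-8.0984  x^+=-2.4603  v^+=-1.5968  a^+=-0.8655
step 4: x_pred=-4.0607  r=7.4407  x^+=0.8353  v^+=0.6698  a^+=-0.2237
step 5: x_pred=1.3093  r=-6.9993  x^+=-3.2962  v^+=-2.3134  a^+=-0.8275
step 6: x_pred=-5.4714  r=9.8914  x^+=1.0371  v^+=0.9647  a^+=0.0258
step 7: x_pred=1.8368  r=-0.7668  x^+=1.3323  v^+=0.6791  a^+=-0.0404
step 8: x_pred=1.8755  r=3.6345  x^+=4.2670  v^+=2.0997  a^+=0.2731

resid = 3.6345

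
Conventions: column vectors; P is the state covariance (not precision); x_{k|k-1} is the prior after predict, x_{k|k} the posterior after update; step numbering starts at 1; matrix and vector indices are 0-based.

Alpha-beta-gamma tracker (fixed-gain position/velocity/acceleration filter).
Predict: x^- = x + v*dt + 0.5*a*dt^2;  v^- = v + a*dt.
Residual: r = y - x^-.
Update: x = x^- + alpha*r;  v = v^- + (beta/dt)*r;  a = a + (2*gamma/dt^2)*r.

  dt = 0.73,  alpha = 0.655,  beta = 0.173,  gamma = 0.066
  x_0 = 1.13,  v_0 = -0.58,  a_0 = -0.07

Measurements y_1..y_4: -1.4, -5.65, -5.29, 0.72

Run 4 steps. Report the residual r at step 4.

resid = 9.2254

step 1: x_pred=0.6879  r=-2.0879  x^+=-0.6797  v^+=-1.1259  a^+=-0.5872
step 2: x_pred=-1.6580  r=-3.9920  x^+=-4.2728  v^+=-2.5006  a^+=-1.5760
step 3: x_pred=-6.5181  r=1.2281  x^+=-5.7137  v^+=-3.3600  a^+=-1.2718
step 4: x_pred=-8.5054  r=9.2254  x^+=-2.4628  v^+=-2.1021  a^+=1.0134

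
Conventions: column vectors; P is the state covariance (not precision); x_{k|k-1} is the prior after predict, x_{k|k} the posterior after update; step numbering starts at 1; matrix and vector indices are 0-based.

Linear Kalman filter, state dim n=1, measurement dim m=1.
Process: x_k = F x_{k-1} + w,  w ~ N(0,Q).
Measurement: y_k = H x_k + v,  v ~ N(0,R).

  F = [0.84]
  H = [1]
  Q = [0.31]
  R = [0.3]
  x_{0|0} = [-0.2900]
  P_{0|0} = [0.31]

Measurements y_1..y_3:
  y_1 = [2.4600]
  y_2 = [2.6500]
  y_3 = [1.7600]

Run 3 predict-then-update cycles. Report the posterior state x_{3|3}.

x_post = [1.7561]

step 1: x^-=[-0.2436]  P^-=[0.5287]  S=[0.8287]  K=[0.6380]  nu=[2.7036]  x^+=[1.4813]  P^+=[0.1914]
step 2: x^-=[1.2443]  P^-=[0.4451]  S=[0.7451]  K=[0.5973]  nu=[1.4057]  x^+=[2.0840]  P^+=[0.1792]
step 3: x^-=[1.7505]  P^-=[0.4364]  S=[0.7364]  K=[0.5926]  nu=[0.0095]  x^+=[1.7561]  P^+=[0.1778]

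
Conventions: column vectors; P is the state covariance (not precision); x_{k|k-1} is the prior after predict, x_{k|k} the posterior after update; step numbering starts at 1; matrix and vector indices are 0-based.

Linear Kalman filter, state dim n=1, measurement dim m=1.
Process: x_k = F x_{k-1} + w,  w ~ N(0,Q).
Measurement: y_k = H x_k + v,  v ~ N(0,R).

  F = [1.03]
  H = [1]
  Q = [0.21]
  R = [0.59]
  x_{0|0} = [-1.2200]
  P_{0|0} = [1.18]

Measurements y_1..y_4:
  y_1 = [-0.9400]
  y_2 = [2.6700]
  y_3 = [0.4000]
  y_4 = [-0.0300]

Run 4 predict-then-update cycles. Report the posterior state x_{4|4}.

step 1: x^-=[-1.2566]  P^-=[1.4619]  S=[2.0519]  K=[0.7125]  nu=[0.3166]  x^+=[-1.0310]  P^+=[0.4203]
step 2: x^-=[-1.0620]  P^-=[0.6559]  S=[1.2459]  K=[0.5265]  nu=[3.7320]  x^+=[0.9028]  P^+=[0.3106]
step 3: x^-=[0.9299]  P^-=[0.5395]  S=[1.1295]  K=[0.4777]  nu=[-0.5299]  x^+=[0.6768]  P^+=[0.2818]
step 4: x^-=[0.6971]  P^-=[0.5090]  S=[1.0990]  K=[0.4631]  nu=[-0.7271]  x^+=[0.3603]  P^+=[0.2733]

x_post = [0.3603]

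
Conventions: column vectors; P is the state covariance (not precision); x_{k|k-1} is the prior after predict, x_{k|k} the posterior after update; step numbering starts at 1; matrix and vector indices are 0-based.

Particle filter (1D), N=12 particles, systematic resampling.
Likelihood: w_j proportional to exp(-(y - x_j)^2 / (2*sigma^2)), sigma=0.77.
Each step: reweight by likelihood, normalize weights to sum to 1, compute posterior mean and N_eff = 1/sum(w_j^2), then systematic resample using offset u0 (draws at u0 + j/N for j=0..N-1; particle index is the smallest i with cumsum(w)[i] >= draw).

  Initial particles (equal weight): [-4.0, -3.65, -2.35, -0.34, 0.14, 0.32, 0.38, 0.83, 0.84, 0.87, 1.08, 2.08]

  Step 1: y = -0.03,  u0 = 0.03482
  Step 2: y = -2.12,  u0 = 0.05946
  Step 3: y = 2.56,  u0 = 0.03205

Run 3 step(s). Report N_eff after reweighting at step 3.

step 1: w=[0.0000, 0.0000, 0.0019, 0.1639, 0.1735, 0.1603, 0.1543, 0.0953, 0.0939, 0.0898, 0.0629, 0.0042]  mean=0.3867  Neff=7.3300  idx=[3, 3, 4, 4, 5, 5, 6, 6, 7, 8, 9, 10]
step 2: w=[0.3626, 0.3626, 0.0707, 0.0707, 0.0346, 0.0346, 0.0270, 0.0270, 0.0034, 0.0032, 0.0028, 0.0009]  mean=-0.1751  Neff=3.6129  idx=[0, 0, 0, 0, 1, 1, 1, 1, 2, 3, 4, 7]
step 3: w=[0.0155, 0.0155, 0.0155, 0.0155, 0.0155, 0.0155, 0.0155, 0.0155, 0.1334, 0.1334, 0.2707, 0.3385]  mean=0.2105  Neff=4.4365  idx=[2, 7, 8, 9, 9, 10, 10, 10, 11, 11, 11, 11]

N_eff = 4.4365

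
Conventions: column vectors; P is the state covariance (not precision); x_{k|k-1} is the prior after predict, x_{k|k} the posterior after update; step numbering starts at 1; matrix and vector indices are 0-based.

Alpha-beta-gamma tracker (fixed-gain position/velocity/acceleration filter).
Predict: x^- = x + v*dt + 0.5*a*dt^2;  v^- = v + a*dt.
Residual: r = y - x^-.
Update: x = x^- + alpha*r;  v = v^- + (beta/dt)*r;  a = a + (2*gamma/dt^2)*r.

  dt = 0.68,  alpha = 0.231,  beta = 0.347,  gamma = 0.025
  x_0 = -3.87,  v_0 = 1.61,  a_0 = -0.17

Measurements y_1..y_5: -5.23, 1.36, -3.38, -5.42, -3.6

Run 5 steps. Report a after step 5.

step 1: x_pred=-2.8145  r=-2.4155  x^+=-3.3725  v^+=0.2618  a^+=-0.4312
step 2: x_pred=-3.2942  r=4.6542  x^+=-2.2190  v^+=2.3436  a^+=0.0721
step 3: x_pred=-0.6088  r=-2.7712  x^+=-1.2489  v^+=0.9784  a^+=-0.2276
step 4: x_pred=-0.6362  r=-4.7838  x^+=-1.7413  v^+=-1.6175  a^+=-0.7449
step 5: x_pred=-3.0134  r=-0.5866  x^+=-3.1489  v^+=-2.4233  a^+=-0.8083

a_post = -0.8083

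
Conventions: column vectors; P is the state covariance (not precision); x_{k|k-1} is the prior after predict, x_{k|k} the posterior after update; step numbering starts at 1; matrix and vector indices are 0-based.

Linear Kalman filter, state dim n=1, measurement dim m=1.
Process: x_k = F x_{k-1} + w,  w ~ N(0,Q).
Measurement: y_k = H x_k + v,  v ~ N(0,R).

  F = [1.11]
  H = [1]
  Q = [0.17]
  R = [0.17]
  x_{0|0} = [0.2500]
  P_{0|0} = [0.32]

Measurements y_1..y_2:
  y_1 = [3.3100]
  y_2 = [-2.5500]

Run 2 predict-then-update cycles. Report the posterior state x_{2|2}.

step 1: x^-=[0.2775]  P^-=[0.5643]  S=[0.7343]  K=[0.7685]  nu=[3.0325]  x^+=[2.6079]  P^+=[0.1306]
step 2: x^-=[2.8948]  P^-=[0.3310]  S=[0.5010]  K=[0.6607]  nu=[-5.4448]  x^+=[-0.7023]  P^+=[0.1123]

x_post = [-0.7023]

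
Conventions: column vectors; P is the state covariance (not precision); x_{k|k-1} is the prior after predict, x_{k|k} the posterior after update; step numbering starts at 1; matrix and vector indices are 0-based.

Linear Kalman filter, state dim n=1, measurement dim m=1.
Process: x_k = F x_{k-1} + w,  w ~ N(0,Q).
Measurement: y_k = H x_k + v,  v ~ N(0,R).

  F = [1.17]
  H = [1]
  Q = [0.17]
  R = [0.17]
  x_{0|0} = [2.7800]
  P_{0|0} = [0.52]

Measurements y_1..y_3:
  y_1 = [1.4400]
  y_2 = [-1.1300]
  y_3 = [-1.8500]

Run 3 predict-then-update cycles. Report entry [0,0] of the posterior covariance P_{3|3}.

P_post[0,0] = 0.1121

step 1: x^-=[3.2526]  P^-=[0.8818]  S=[1.0518]  K=[0.8384]  nu=[-1.8126]  x^+=[1.7330]  P^+=[0.1425]
step 2: x^-=[2.0276]  P^-=[0.3651]  S=[0.5351]  K=[0.6823]  nu=[-3.1576]  x^+=[-0.1269]  P^+=[0.1160]
step 3: x^-=[-0.1484]  P^-=[0.3288]  S=[0.4988]  K=[0.6592]  nu=[-1.7016]  x^+=[-1.2700]  P^+=[0.1121]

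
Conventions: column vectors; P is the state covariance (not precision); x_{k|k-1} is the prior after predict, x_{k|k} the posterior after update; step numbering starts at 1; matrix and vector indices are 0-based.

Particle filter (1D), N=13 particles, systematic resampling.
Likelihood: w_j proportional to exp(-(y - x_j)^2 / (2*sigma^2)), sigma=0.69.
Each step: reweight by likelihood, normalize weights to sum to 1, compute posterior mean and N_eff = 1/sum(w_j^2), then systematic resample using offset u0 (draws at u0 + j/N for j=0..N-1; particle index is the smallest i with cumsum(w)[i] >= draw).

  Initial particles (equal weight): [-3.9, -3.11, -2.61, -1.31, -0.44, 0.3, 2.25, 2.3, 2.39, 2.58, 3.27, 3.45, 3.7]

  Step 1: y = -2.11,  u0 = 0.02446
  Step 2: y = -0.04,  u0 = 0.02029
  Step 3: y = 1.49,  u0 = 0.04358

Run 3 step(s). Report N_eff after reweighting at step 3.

N_eff = 13.0000

step 1: w=[0.0201, 0.2034, 0.4472, 0.2969, 0.0311, 0.0013, 0.0000, 0.0000, 0.0000, 0.0000, 0.0000, 0.0000, 0.0000]  mean=-2.2804  Neff=3.0222  idx=[1, 1, 1, 2, 2, 2, 2, 2, 2, 3, 3, 3, 3]
step 2: w=[0.0001, 0.0001, 0.0001, 0.0013, 0.0013, 0.0013, 0.0013, 0.0013, 0.0013, 0.2480, 0.2480, 0.2480, 0.2480]  mean=-1.3206  Neff=4.0652  idx=[9, 9, 9, 9, 10, 10, 10, 11, 11, 11, 12, 12, 12]
step 3: w=[0.0769, 0.0769, 0.0769, 0.0769, 0.0769, 0.0769, 0.0769, 0.0769, 0.0769, 0.0769, 0.0769, 0.0769, 0.0769]  mean=-1.3100  Neff=13.0000  idx=[0, 1, 2, 3, 4, 5, 6, 7, 8, 9, 10, 11, 12]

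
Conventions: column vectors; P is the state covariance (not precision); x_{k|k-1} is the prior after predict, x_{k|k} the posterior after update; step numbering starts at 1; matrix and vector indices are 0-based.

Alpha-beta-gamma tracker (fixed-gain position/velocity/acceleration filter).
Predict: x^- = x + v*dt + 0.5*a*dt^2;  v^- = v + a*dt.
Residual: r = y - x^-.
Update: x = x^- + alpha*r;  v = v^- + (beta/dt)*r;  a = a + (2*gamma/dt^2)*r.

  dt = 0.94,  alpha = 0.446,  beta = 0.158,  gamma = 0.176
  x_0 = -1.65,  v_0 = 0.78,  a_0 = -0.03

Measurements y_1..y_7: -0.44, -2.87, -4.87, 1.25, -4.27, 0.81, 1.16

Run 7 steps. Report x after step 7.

x_post = -1.1300

step 1: x_pred=-0.9301  r=0.4901  x^+=-0.7115  v^+=0.8342  a^+=0.1652
step 2: x_pred=0.1456  r=-3.0156  x^+=-1.1993  v^+=0.4826  a^+=-1.0361
step 3: x_pred=-1.2035  r=-3.6665  x^+=-2.8387  v^+=-1.1076  a^+=-2.4968
step 4: x_pred=-4.9830  r=6.2330  x^+=-2.2031  v^+=-2.4069  a^+=-0.0137
step 5: x_pred=-4.4716  r=0.2016  x^+=-4.3817  v^+=-2.3859  a^+=0.0666
step 6: x_pred=-6.5950  r=7.4050  x^+=-3.2924  v^+=-1.0786  a^+=3.0166
step 7: x_pred=-2.9736  r=4.1336  x^+=-1.1300  v^+=2.4517  a^+=4.6633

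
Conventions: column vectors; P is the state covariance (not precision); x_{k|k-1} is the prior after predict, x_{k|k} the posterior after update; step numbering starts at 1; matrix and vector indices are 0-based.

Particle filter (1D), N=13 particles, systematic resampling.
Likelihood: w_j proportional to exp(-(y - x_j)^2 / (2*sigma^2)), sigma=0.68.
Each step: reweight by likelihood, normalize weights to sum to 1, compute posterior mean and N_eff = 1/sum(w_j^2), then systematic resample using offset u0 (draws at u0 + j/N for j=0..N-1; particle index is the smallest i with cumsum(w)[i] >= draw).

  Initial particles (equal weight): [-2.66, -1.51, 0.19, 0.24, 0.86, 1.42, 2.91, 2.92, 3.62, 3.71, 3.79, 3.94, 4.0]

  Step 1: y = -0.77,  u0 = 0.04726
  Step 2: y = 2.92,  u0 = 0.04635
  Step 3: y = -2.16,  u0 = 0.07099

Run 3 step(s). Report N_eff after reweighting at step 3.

N_eff = 2.4912

step 1: w=[0.0157, 0.4136, 0.2760, 0.2482, 0.0423, 0.0042, 0.0000, 0.0000, 0.0000, 0.0000, 0.0000, 0.0000, 0.0000]  mean=-0.5121  Neff=3.2162  idx=[1, 1, 1, 1, 1, 2, 2, 2, 2, 3, 3, 3, 4]
step 2: w=[0.0000, 0.0000, 0.0000, 0.0000, 0.0000, 0.0249, 0.0249, 0.0249, 0.0249, 0.0334, 0.0334, 0.0334, 0.8003]  mean=0.7312  Neff=1.5471  idx=[6, 9, 12, 12, 12, 12, 12, 12, 12, 12, 12, 12, 12]
step 3: w=[0.5004, 0.3871, 0.0102, 0.0102, 0.0102, 0.0102, 0.0102, 0.0102, 0.0102, 0.0102, 0.0102, 0.0102, 0.0102]  mean=0.2847  Neff=2.4912  idx=[0, 0, 0, 0, 0, 0, 1, 1, 1, 1, 1, 4, 12]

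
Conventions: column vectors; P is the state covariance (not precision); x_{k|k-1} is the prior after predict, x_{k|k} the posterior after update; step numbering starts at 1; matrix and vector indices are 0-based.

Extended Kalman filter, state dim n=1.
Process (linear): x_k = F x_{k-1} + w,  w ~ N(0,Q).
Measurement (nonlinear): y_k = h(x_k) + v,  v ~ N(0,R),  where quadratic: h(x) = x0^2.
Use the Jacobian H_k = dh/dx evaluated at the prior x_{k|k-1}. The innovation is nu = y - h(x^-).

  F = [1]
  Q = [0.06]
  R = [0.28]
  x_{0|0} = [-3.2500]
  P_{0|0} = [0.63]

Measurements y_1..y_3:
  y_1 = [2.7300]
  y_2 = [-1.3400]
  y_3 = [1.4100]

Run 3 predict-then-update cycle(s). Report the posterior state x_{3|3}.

x_post = [-1.0910]

step 1: x^-=[-3.2500]  P^-=[0.6900]  H_jac=[-6.5000]  S=[29.4325]  K=[-0.1524]  nu=[-7.8325]  x^+=[-2.0565]  P^+=[0.0066]
step 2: x^-=[-2.0565]  P^-=[0.0666]  H_jac=[-4.1129]  S=[1.4060]  K=[-0.1947]  nu=[-5.5690]  x^+=[-0.9721]  P^+=[0.0133]
step 3: x^-=[-0.9721]  P^-=[0.0733]  H_jac=[-1.9442]  S=[0.5569]  K=[-0.2557]  nu=[0.4651]  x^+=[-1.0910]  P^+=[0.0368]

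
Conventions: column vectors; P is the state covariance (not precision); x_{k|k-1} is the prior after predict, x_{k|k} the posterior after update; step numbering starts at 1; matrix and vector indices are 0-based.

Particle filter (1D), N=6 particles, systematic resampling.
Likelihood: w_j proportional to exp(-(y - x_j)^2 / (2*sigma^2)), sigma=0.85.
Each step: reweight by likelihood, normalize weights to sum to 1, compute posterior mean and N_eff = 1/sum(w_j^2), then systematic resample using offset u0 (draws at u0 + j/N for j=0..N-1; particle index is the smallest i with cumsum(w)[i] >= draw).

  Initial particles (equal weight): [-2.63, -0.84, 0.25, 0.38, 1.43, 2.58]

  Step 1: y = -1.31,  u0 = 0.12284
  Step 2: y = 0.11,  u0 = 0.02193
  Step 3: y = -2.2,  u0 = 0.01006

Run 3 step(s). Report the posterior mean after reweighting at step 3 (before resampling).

step 1: w=[0.2013, 0.5770, 0.1248, 0.0931, 0.0037, 0.0000]  mean=-0.9422  Neff=2.5143  idx=[0, 1, 1, 1, 2, 3]
step 2: w=[0.0016, 0.1509, 0.1509, 0.1509, 0.2779, 0.2679]  mean=-0.2130  Neff=4.6019  idx=[1, 2, 3, 4, 4, 5]
step 3: w=[0.3176, 0.3176, 0.3176, 0.0179, 0.0179, 0.0114]  mean=-0.7870  Neff=3.2967  idx=[0, 0, 1, 1, 2, 2]

post_mean = -0.7870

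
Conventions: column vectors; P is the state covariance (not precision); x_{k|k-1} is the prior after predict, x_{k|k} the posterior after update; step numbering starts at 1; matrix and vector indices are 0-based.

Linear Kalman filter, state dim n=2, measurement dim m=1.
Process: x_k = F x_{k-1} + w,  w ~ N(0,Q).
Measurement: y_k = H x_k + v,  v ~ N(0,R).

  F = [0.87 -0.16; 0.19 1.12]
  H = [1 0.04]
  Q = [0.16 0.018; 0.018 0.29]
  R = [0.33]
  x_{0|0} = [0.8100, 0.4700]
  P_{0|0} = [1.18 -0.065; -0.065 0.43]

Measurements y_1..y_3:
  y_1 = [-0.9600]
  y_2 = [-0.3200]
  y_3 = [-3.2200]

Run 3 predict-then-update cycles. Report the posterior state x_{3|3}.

x_post = [-1.8978, 1.2310]

step 1: x^-=[0.6295, 0.6803]  P^-=[1.0822 0.0746; 0.0746 0.8443]  S=[1.4196]  K=[0.7645; 0.0764]  nu=[-1.6167]  x^+=[-0.6064, 0.5568]  P^+=[0.2526 -0.0082; -0.0082 0.8360]
step 2: x^-=[-0.6167, 0.5084]  P^-=[0.3749 -0.0978; -0.0978 1.3443]  S=[0.6992]  K=[0.5306; -0.0630]  nu=[0.2764]  x^+=[-0.4701, 0.4910]  P^+=[0.1781 -0.0745; -0.0745 1.3416]
step 3: x^-=[-0.4875, 0.4606]  P^-=[0.3499 -0.2633; -0.2633 1.9476]  S=[0.6619]  K=[0.5126; -0.2800]  nu=[-2.7509]  x^+=[-1.8978, 1.2310]  P^+=[0.1759 -0.1682; -0.1682 1.8957]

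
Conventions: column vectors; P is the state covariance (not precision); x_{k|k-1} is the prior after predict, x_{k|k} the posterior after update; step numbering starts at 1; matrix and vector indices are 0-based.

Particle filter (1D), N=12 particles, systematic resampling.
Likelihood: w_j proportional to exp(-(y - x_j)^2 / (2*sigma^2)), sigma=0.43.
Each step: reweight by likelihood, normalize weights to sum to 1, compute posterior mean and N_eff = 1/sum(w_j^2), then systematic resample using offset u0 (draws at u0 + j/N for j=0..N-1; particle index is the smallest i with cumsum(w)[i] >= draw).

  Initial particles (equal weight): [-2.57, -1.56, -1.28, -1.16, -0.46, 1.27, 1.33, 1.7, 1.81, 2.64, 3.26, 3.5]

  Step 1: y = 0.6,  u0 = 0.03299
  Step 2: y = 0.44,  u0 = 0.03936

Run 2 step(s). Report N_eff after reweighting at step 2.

N_eff = 10.9707

step 1: w=[0.0000, 0.0000, 0.0001, 0.0004, 0.0750, 0.4649, 0.3704, 0.0594, 0.0299, 0.0000, 0.0000, 0.0000]  mean=1.2030  Neff=2.7521  idx=[4, 5, 5, 5, 5, 5, 5, 6, 6, 6, 6, 7]
step 2: w=[0.0733, 0.1017, 0.1017, 0.1017, 0.1017, 0.1017, 0.1017, 0.0769, 0.0769, 0.0769, 0.0769, 0.0089]  mean=1.1655  Neff=10.9707  idx=[0, 1, 2, 3, 3, 4, 5, 6, 7, 8, 9, 10]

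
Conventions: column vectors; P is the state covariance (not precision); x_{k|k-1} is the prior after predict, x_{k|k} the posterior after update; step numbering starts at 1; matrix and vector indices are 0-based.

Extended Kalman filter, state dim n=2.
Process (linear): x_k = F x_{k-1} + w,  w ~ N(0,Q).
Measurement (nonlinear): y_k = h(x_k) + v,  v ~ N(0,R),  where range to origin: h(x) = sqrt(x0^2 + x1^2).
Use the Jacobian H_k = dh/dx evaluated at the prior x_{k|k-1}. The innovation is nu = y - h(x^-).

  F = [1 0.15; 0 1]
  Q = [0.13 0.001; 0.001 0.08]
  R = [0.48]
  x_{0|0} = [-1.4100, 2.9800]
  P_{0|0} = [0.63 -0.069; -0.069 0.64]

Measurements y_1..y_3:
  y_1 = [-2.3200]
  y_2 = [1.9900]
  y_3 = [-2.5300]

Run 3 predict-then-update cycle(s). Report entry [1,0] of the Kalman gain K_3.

K[1,0] = -0.2085

step 1: x^-=[-0.9630, 2.9800]  P^-=[0.7537 0.0280; 0.0280 0.7200]  H_jac=[-0.3075 0.9515]  S=[1.1868]  K=[-0.1728; 0.5700]  nu=[-5.4517]  x^+=[-0.0208, -0.1276]  P^+=[0.7182 0.1449; 0.1449 0.3344]
step 2: x^-=[-0.0399, -0.1276]  P^-=[0.8992 0.1961; 0.1961 0.4144]  H_jac=[-0.2985 -0.9544]  S=[1.0493]  K=[-0.4341; -0.4327]  nu=[1.8563]  x^+=[-0.8458, -0.9308]  P^+=[0.7015 -0.0010; -0.0010 0.2179]
step 3: x^-=[-0.9854, -0.9308]  P^-=[0.8361 0.0327; 0.0327 0.2979]  H_jac=[-0.7270 -0.6867]  S=[1.0949]  K=[-0.5756; -0.2085]  nu=[-3.8855]  x^+=[1.2510, -0.1206]  P^+=[0.4733 -0.0988; -0.0988 0.2503]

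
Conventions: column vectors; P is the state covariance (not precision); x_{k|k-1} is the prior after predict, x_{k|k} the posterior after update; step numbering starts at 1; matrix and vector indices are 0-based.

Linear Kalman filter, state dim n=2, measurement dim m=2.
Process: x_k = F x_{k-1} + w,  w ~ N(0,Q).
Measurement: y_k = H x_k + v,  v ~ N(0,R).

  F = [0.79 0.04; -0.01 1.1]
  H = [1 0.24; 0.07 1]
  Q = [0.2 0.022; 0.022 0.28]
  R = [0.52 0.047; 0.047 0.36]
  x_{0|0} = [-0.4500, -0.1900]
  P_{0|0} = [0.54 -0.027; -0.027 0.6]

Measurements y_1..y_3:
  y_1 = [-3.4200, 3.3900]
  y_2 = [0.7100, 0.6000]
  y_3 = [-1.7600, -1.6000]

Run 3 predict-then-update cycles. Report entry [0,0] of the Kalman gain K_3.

step 1: x^-=[-0.3631, -0.2045]  P^-=[0.5363 0.0207; 0.0207 1.0066]  S=[1.1242 0.3472; 0.3472 1.3722]  K=[0.5080 -0.0861; 0.0070 0.7329]  nu=[-3.0078, 3.6199]  x^+=[-2.2029, 2.4276]  P^+=[0.2663 -0.0258; -0.0258 0.2660]
step 2: x^-=[-1.6432, 2.6924]  P^-=[0.3650 0.0092; 0.0092 0.6024]  S=[0.9241 0.2265; 0.2265 0.9655]  K=[0.4122 -0.0607; 0.0141 0.6213]  nu=[1.7070, -1.9774]  x^+=[-0.8194, 1.4880]  P^+=[0.2157 -0.0176; -0.0176 0.2256]
step 3: x^-=[-0.5878, 1.6450]  P^-=[0.3339 0.0150; 0.0150 0.5533]  S=[0.8929 0.2184; 0.2184 0.9171]  K=[0.3905 -0.0512; 0.0187 0.6001]  nu=[-1.5670, -3.2038]  x^+=[-1.0357, -0.3068]  P^+=[0.2041 -0.0144; -0.0144 0.2179]

K[0,0] = 0.3905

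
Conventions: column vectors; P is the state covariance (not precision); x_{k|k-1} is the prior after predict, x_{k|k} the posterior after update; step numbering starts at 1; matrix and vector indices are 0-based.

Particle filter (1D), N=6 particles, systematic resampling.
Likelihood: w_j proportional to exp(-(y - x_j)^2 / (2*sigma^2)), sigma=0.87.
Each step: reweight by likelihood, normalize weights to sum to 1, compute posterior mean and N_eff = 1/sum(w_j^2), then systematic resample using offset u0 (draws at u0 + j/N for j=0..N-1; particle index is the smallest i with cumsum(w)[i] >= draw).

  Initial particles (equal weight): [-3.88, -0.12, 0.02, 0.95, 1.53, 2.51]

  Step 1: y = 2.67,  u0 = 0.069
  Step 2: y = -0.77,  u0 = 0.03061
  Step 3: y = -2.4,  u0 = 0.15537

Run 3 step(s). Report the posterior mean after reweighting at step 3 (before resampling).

post_mean = 0.9570

step 1: w=[0.0000, 0.0037, 0.0062, 0.0906, 0.2709, 0.6286]  mean=2.0780  Neff=2.0974  idx=[3, 4, 5, 5, 5, 5]
step 2: w=[0.8081, 0.1732, 0.0047, 0.0047, 0.0047, 0.0047]  mean=1.0796  Neff=1.4639  idx=[0, 0, 0, 0, 0, 1]
step 3: w=[0.1976, 0.1976, 0.1976, 0.1976, 0.1976, 0.0121]  mean=0.9570  Neff=5.1198  idx=[0, 1, 2, 3, 4, 5]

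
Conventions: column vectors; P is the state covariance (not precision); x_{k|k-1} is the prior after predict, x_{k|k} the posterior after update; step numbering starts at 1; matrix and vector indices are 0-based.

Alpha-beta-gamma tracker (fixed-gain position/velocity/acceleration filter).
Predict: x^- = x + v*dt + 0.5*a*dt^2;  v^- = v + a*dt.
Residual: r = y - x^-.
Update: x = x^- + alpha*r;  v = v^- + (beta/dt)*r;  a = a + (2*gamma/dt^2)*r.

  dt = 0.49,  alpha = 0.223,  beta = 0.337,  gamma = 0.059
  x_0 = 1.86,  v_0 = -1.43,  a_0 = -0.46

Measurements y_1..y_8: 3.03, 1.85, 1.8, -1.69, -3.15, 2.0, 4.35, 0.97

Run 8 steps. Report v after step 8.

v_post = 4.7284

step 1: x_pred=1.1041  r=1.9259  x^+=1.5336  v^+=-0.3308  a^+=0.4865
step 2: x_pred=1.4299  r=0.4201  x^+=1.5235  v^+=0.1965  a^+=0.6930
step 3: x_pred=1.7030  r=0.0970  x^+=1.7247  v^+=0.6028  a^+=0.7407
step 4: x_pred=2.1089  r=-3.7989  x^+=1.2618  v^+=-1.6470  a^+=-1.1264
step 5: x_pred=0.3195  r=-3.4695  x^+=-0.4542  v^+=-4.5851  a^+=-2.8315
step 6: x_pred=-3.0408  r=5.0408  x^+=-1.9167  v^+=-2.5057  a^+=-0.3541
step 7: x_pred=-3.1870  r=7.5370  x^+=-1.5063  v^+=2.5044  a^+=3.3500
step 8: x_pred=0.1231  r=0.8469  x^+=0.3119  v^+=4.7284  a^+=3.7663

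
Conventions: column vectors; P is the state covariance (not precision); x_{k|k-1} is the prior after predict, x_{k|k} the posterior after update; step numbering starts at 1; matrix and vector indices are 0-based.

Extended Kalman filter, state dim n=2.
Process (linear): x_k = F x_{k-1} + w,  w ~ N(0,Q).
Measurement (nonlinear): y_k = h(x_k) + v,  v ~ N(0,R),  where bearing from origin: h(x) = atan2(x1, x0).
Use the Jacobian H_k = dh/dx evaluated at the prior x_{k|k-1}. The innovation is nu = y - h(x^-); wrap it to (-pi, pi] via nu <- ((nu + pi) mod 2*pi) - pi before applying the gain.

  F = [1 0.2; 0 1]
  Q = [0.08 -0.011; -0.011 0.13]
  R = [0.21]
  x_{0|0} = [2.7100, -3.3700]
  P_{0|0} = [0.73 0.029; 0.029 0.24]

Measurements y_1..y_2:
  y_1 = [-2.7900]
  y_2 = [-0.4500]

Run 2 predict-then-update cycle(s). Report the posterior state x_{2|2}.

x_post = [0.8770, -3.7098]

step 1: x^-=[2.0360, -3.3700]  P^-=[0.8312 0.0660; 0.0660 0.3700]  H_jac=[0.2174 0.1313]  S=[0.2594]  K=[0.7299; 0.2426]  nu=[-1.7627]  x^+=[0.7494, -3.7977]  P^+=[0.6930 0.0201; 0.0201 0.3547]
step 2: x^-=[-0.0101, -3.7977]  P^-=[0.7952 0.0800; 0.0800 0.4847]  H_jac=[0.2633 -0.0007]  S=[0.2651]  K=[0.7896; 0.0782]  nu=[1.1235]  x^+=[0.8770, -3.7098]  P^+=[0.6299 0.0636; 0.0636 0.4831]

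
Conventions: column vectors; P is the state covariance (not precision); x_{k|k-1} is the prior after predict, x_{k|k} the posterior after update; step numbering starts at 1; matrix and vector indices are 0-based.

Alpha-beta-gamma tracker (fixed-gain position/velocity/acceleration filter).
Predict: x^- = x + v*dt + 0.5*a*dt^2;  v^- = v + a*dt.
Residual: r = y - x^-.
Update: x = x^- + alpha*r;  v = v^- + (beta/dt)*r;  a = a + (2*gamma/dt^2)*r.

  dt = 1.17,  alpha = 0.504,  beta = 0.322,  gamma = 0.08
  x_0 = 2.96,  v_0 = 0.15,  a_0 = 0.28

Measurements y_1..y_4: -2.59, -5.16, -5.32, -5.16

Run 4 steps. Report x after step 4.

step 1: x_pred=3.3271  r=-5.9171  x^+=0.3449  v^+=-1.1509  a^+=-0.4116
step 2: x_pred=-1.2834  r=-3.8766  x^+=-3.2372  v^+=-2.6994  a^+=-0.8647
step 3: x_pred=-6.9873  r=1.6673  x^+=-6.1470  v^+=-3.2522  a^+=-0.6698
step 4: x_pred=-10.4106  r=5.2506  x^+=-7.7643  v^+=-2.5909  a^+=-0.0561

x_post = -7.7643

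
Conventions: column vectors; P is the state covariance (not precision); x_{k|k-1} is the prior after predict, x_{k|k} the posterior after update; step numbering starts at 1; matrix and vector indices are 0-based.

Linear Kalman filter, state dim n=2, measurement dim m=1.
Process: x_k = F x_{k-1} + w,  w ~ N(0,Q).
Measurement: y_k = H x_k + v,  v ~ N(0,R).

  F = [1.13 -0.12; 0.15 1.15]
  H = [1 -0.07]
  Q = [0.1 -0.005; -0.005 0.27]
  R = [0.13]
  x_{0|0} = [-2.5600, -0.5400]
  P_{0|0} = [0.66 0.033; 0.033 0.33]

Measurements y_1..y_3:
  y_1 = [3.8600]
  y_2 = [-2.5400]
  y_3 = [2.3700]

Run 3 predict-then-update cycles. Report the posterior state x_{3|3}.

step 1: x^-=[-2.8280, -1.0050]  P^-=[0.9386 0.1036; 0.1036 0.7327]  S=[1.0576]  K=[0.8805; 0.0495]  nu=[6.6176]  x^+=[2.9992, -0.6776]  P^+=[0.1185 0.0575; 0.0575 0.7301]
step 2: x^-=[3.4704, -0.3293]  P^-=[0.2462 -0.0119; -0.0119 1.2580]  S=[0.3841]  K=[0.6433; -0.2604]  nu=[-6.0334]  x^+=[-0.4108, 1.2415]  P^+=[0.0873 0.0524; 0.0524 1.2320]
step 3: x^-=[-0.6132, 1.3662]  P^-=[0.2150 -0.0931; -0.0931 1.9194]  S=[0.3674]  K=[0.6029; -0.6190]  nu=[3.0788]  x^+=[1.2429, -0.5396]  P^+=[0.0815 0.0440; 0.0440 1.7786]

x_post = [1.2429, -0.5396]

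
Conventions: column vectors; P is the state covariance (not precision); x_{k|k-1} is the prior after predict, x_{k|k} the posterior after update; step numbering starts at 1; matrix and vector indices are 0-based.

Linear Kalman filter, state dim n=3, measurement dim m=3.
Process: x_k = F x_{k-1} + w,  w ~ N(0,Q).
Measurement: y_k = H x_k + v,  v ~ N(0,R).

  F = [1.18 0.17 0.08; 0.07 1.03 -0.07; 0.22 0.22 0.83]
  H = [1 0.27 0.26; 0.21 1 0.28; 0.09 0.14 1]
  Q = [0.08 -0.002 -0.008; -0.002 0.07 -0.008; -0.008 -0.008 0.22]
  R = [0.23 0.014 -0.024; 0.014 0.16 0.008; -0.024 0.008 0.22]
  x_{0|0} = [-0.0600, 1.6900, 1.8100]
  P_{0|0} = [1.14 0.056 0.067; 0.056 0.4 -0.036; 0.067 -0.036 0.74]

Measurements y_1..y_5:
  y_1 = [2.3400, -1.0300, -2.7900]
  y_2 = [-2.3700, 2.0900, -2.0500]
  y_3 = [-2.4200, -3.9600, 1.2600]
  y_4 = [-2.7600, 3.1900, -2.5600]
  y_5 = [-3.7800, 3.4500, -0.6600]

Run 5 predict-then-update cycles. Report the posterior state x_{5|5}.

x_post = [-3.1771, 2.8331, -1.0605]

step 1: x^-=[0.3613, 1.6098, 1.8609]  P^-=[1.7178 0.2191 0.4298; 0.2191 0.5162 0.0434; 0.4298 0.0434 0.8211]  S=[2.3888 0.9637 0.8527; 0.9637 0.9832 0.5150; 0.8527 0.5150 1.1601]  K=[0.8450 -0.0893 -0.0513; -0.0983 0.7578 -0.1474; 0.0265 -0.0481 0.7482]  nu=[1.0602, -3.2367, -4.9088]  x^+=[1.7978, -0.2235, -1.6279]  P^+=[0.2160 -0.0351 -0.0468; -0.0351 0.1373 -0.0401; -0.0468 -0.0401 0.1734]
step 2: x^-=[1.9532, 0.0096, -1.0048]  P^-=[0.3618 -0.0034 0.0013; -0.0034 0.2187 -0.0278; 0.0013 -0.0278 0.3214]  S=[0.6244 0.1599 0.0926; 0.1599 0.4030 0.1065; 0.0926 0.1065 0.5410]  K=[0.5951 -0.0470 -0.0310; -0.0536 0.5688 -0.0981; 0.0413 -0.0154 0.5831]  nu=[-4.0645, 1.9516, -1.2223]  x^+=[-0.5197, 1.4573, -1.9155]  P^+=[0.1513 -0.0223 -0.0320; -0.0223 0.1020 -0.0280; -0.0320 -0.0280 0.1340]
step 3: x^-=[-0.5187, 1.5987, -1.3836]  P^-=[0.2787 0.0008 0.0010; 0.0008 0.1807 -0.0206; 0.0010 -0.0206 0.3005]  S=[0.5403 0.1375 0.0809; 0.1375 0.3655 0.1016; 0.0809 0.1016 0.5207]  K=[0.5279 -0.0282 -0.0261; -0.0368 0.5169 -0.0860; 0.0523 -0.0021 0.5640]  nu=[-1.9732, -5.0624, 2.4665]  x^+=[-1.4821, -1.1577, -0.0852]  P^+=[0.1337 -0.0175 -0.0282; -0.0175 0.0922 -0.0252; -0.0282 -0.0252 0.1289]
step 4: x^-=[-1.9525, -1.2902, -0.6515]  P^-=[0.2566 0.0034 0.0014; 0.0034 0.1705 -0.0192; 0.0014 -0.0192 0.2985]  S=[0.5191 0.1333 0.0792; 0.1333 0.3561 0.1011; 0.0792 0.1011 0.5189]  K=[0.5059 -0.0202 -0.0252; -0.0302 0.5008 -0.0833; 0.0561 0.0012 0.5615]  nu=[-0.2898, 5.0726, -1.5522]  x^+=[-2.1625, 1.3882, -1.5330]  P^+=[0.1280 -0.0156 -0.0272; -0.0156 0.0892 -0.0247; -0.0272 -0.0247 0.1281]
step 5: x^-=[-2.4384, 1.3858, -1.4428]  P^-=[0.2495 0.0047 0.0014; 0.0047 0.1675 -0.0189; 0.0014 -0.0189 0.2983]  S=[0.5125 0.1324 0.0788; 0.1324 0.3534 0.1009; 0.0788 0.1009 0.5187]  K=[0.4983 -0.0169 -0.0251; -0.0276 0.4957 -0.0827; 0.0574 0.0019 0.5612]  nu=[-1.3406, 2.9802, 0.8082]  x^+=[-3.1771, 2.8331, -1.0605]  P^+=[0.1260 -0.0149 -0.0269; -0.0149 0.0883 -0.0246; -0.0269 -0.0246 0.1280]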